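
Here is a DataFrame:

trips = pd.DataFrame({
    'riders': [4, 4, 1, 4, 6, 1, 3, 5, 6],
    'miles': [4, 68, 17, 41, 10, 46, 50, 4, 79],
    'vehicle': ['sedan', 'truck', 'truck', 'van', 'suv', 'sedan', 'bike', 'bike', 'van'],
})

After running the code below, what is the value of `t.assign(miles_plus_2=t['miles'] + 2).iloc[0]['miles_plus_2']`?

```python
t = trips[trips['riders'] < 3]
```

filter rows where riders < 3:
   riders  miles vehicle
2       1     17   truck
5       1     46   sedan
add column miles_plus_2 = t['miles'] + 2:
   riders  miles vehicle  miles_plus_2
2       1     17   truck            19
5       1     46   sedan            48
So iloc[0]['miles_plus_2'] = 19.

19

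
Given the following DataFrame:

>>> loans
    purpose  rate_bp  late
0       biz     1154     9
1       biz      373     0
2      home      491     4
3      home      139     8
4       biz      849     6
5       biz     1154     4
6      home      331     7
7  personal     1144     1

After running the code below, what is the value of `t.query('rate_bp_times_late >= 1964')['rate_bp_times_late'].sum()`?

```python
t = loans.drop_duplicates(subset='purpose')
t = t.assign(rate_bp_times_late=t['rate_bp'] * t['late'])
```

drop duplicate purpose (keep=first):
    purpose  rate_bp  late
0       biz     1154     9
2      home      491     4
7  personal     1144     1
add column rate_bp_times_late = t['rate_bp'] * t['late']:
    purpose  rate_bp  late  rate_bp_times_late
0       biz     1154     9               10386
2      home      491     4                1964
7  personal     1144     1                1144
filter rows where rate_bp_times_late >= 1964:
  purpose  rate_bp  late  rate_bp_times_late
0     biz     1154     9               10386
2    home      491     4                1964

12350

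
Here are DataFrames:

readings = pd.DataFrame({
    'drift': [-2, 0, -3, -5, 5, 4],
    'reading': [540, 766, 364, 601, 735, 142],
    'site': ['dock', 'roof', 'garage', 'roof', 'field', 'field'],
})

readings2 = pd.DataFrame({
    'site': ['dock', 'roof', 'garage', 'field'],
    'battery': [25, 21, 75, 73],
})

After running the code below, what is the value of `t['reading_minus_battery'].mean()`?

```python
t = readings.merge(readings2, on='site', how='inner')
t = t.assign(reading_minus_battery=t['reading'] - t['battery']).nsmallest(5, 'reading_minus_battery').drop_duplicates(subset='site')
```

363.25

merge on 'site' (how='inner') → 6 rows:
   drift  reading    site  battery
0     -2      540    dock       25
1      0      766    roof       21
2     -3      364  garage       75
3     -5      601    roof       21
4      5      735   field       73
5      4      142   field       73
add column reading_minus_battery = t['reading'] - t['battery']:
   drift  reading    site  battery  reading_minus_battery
0     -2      540    dock       25                    515
1      0      766    roof       21                    745
2     -3      364  garage       75                    289
3     -5      601    roof       21                    580
4      5      735   field       73                    662
5      4      142   field       73                     69
take 5 rows with smallest reading_minus_battery:
   drift  reading    site  battery  reading_minus_battery
5      4      142   field       73                     69
2     -3      364  garage       75                    289
0     -2      540    dock       25                    515
3     -5      601    roof       21                    580
4      5      735   field       73                    662
drop duplicate site (keep=first):
   drift  reading    site  battery  reading_minus_battery
5      4      142   field       73                     69
2     -3      364  garage       75                    289
0     -2      540    dock       25                    515
3     -5      601    roof       21                    580
Taking the mean of column 'reading_minus_battery' gives 363.25.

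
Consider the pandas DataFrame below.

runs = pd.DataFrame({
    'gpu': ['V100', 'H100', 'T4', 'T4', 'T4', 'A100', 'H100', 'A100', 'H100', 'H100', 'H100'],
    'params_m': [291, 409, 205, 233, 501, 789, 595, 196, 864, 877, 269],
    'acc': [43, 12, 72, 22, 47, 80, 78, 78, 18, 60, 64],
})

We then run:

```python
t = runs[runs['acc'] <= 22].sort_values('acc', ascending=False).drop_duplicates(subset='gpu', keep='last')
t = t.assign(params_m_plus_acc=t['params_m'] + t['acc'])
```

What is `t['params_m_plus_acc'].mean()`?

338.0

filter rows where acc <= 22:
    gpu  params_m  acc
1  H100       409   12
3    T4       233   22
8  H100       864   18
sort by acc descending:
    gpu  params_m  acc
3    T4       233   22
8  H100       864   18
1  H100       409   12
drop duplicate gpu (keep=last):
    gpu  params_m  acc
3    T4       233   22
1  H100       409   12
add column params_m_plus_acc = t['params_m'] + t['acc']:
    gpu  params_m  acc  params_m_plus_acc
3    T4       233   22                255
1  H100       409   12                421
Reading off the mean of column 'params_m_plus_acc', we get 338.0.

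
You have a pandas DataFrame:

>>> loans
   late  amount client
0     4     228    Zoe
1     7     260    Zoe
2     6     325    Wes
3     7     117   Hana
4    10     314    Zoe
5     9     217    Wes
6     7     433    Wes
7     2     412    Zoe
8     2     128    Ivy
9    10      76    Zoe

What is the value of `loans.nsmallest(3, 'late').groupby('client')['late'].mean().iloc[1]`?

take 3 rows with smallest late:
   late  amount client
7     2     412    Zoe
8     2     128    Ivy
0     4     228    Zoe
group by client, mean of late:
client
Ivy    2.0
Zoe    3.0
Name: late, dtype: float64
value at position 1 → 3.0

3.0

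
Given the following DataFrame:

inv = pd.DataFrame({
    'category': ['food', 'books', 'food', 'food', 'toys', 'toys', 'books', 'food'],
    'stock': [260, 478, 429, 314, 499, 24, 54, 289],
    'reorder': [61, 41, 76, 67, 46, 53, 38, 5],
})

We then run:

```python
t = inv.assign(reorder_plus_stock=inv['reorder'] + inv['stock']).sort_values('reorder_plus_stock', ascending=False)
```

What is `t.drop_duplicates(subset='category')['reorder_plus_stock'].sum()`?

1569

add column reorder_plus_stock = inv['reorder'] + inv['stock']:
  category  stock  reorder  reorder_plus_stock
0     food    260       61                 321
1    books    478       41                 519
2     food    429       76                 505
3     food    314       67                 381
4     toys    499       46                 545
5     toys     24       53                  77
6    books     54       38                  92
7     food    289        5                 294
sort by reorder_plus_stock descending:
  category  stock  reorder  reorder_plus_stock
4     toys    499       46                 545
1    books    478       41                 519
2     food    429       76                 505
3     food    314       67                 381
0     food    260       61                 321
7     food    289        5                 294
6    books     54       38                  92
5     toys     24       53                  77
drop duplicate category (keep=first):
  category  stock  reorder  reorder_plus_stock
4     toys    499       46                 545
1    books    478       41                 519
2     food    429       76                 505
Hence 1569.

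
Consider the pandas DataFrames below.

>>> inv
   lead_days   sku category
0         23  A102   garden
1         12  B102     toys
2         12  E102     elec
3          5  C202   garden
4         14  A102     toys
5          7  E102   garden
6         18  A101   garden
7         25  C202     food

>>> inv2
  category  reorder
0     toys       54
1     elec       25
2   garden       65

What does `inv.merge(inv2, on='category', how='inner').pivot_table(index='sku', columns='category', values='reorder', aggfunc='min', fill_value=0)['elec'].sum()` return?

25

merge on 'category' (how='inner') → 7 rows:
   lead_days   sku category  reorder
0         23  A102   garden       65
1         12  B102     toys       54
2         12  E102     elec       25
3          5  C202   garden       65
4         14  A102     toys       54
5          7  E102   garden       65
6         18  A101   garden       65
pivot: rows=sku, cols=category, min(reorder):
category  elec  garden  toys
sku                         
A101         0      65     0
A102         0      65    54
B102         0       0    54
C202         0      65     0
E102        25      65     0
The sum of column 'elec' is 25.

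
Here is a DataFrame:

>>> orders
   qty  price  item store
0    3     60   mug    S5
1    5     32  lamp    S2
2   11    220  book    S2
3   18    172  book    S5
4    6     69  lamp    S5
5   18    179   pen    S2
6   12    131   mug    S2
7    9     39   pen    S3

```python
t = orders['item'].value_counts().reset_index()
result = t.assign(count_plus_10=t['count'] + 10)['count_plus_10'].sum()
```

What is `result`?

value_counts of item:
item
mug     2
lamp    2
book    2
pen     2
Name: count, dtype: int64
reset_index():
   item  count
0   mug      2
1  lamp      2
2  book      2
3   pen      2
add column count_plus_10 = t['count'] + 10:
   item  count  count_plus_10
0   mug      2             12
1  lamp      2             12
2  book      2             12
3   pen      2             12
Taking the sum of column 'count_plus_10' gives 48.

48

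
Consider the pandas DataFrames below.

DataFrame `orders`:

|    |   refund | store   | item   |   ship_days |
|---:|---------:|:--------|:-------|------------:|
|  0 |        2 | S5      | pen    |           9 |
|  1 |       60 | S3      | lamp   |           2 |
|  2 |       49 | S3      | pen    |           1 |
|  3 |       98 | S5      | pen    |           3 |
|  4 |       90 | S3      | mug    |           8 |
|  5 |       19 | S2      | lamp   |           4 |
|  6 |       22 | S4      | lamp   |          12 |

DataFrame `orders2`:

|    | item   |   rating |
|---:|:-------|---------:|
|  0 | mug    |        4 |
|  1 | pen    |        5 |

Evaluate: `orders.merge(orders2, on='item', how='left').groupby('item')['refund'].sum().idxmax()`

pen

merge on 'item' (how='left') → 7 rows:
   refund store  item  ship_days  rating
0       2    S5   pen          9     5.0
1      60    S3  lamp          2     NaN
2      49    S3   pen          1     5.0
3      98    S5   pen          3     5.0
4      90    S3   mug          8     4.0
5      19    S2  lamp          4     NaN
6      22    S4  lamp         12     NaN
group by item, sum of refund:
item
lamp    101
mug      90
pen     149
Name: refund, dtype: int64
Reading off the label with the largest value, we get pen.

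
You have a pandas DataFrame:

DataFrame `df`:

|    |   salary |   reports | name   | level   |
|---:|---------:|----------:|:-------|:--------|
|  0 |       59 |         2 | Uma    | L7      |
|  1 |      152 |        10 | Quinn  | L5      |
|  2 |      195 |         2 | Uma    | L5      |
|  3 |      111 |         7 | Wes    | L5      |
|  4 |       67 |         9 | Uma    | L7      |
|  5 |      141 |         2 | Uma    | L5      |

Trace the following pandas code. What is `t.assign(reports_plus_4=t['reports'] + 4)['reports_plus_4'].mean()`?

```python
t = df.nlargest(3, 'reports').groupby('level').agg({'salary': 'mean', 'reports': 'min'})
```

take 3 rows with largest reports:
   salary  reports   name level
1     152       10  Quinn    L5
4      67        9    Uma    L7
3     111        7    Wes    L5
group by level: mean(salary), min(reports):
       salary  reports
level                 
L5      131.5        7
L7       67.0        9
add column reports_plus_4 = t['reports'] + 4:
       salary  reports  reports_plus_4
level                                 
L5      131.5        7              11
L7       67.0        9              13
The mean of column 'reports_plus_4' is 12.0.

12.0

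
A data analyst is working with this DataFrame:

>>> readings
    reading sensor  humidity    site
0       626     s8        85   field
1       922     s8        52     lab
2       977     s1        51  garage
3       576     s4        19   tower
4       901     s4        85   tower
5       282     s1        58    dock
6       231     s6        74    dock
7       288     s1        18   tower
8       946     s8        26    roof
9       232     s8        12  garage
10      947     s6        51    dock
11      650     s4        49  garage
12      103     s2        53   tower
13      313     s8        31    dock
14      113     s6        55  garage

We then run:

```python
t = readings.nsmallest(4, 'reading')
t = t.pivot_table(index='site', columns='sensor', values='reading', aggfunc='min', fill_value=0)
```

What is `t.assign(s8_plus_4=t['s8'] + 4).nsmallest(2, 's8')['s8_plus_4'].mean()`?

4.0

take 4 rows with smallest reading:
    reading sensor  humidity    site
12      103     s2        53   tower
14      113     s6        55  garage
6       231     s6        74    dock
9       232     s8        12  garage
pivot: rows=site, cols=sensor, min(reading):
sensor   s2   s6   s8
site                 
dock      0  231    0
garage    0  113  232
tower   103    0    0
add column s8_plus_4 = t['s8'] + 4:
sensor   s2   s6   s8  s8_plus_4
site                            
dock      0  231    0          4
garage    0  113  232        236
tower   103    0    0          4
take 2 rows with smallest s8:
sensor   s2   s6  s8  s8_plus_4
site                           
dock      0  231   0          4
tower   103    0   0          4
Hence 4.0.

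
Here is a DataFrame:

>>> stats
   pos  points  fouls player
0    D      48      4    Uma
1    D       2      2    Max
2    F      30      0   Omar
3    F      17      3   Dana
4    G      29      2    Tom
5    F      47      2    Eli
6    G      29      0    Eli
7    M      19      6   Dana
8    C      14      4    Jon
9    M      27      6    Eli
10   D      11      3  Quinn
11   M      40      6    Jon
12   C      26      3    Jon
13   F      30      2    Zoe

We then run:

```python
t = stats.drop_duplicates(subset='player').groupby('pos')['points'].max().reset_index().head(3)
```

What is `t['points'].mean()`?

36.3333333333

drop duplicate player (keep=first):
   pos  points  fouls player
0    D      48      4    Uma
1    D       2      2    Max
2    F      30      0   Omar
3    F      17      3   Dana
4    G      29      2    Tom
5    F      47      2    Eli
8    C      14      4    Jon
10   D      11      3  Quinn
13   F      30      2    Zoe
group by pos, max of points:
pos
C    14
D    48
F    47
G    29
Name: points, dtype: int64
reset_index():
  pos  points
0   C      14
1   D      48
2   F      47
3   G      29
take first 3 rows:
  pos  points
0   C      14
1   D      48
2   F      47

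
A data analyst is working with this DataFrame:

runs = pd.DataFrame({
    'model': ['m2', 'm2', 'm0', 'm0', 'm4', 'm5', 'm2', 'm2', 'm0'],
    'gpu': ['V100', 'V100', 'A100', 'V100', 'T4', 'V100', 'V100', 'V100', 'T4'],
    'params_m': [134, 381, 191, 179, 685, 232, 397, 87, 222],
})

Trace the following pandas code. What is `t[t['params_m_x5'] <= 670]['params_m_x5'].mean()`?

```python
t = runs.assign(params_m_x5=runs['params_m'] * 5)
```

add column params_m_x5 = runs['params_m'] * 5:
  model   gpu  params_m  params_m_x5
0    m2  V100       134          670
1    m2  V100       381         1905
2    m0  A100       191          955
3    m0  V100       179          895
4    m4    T4       685         3425
5    m5  V100       232         1160
6    m2  V100       397         1985
7    m2  V100        87          435
8    m0    T4       222         1110
filter rows where params_m_x5 <= 670:
  model   gpu  params_m  params_m_x5
0    m2  V100       134          670
7    m2  V100        87          435

552.5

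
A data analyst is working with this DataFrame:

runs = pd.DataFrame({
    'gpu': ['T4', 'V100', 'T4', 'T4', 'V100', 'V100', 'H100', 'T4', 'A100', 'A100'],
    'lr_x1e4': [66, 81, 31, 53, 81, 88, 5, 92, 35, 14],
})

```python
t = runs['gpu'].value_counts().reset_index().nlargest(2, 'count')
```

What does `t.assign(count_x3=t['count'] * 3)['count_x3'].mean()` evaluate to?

10.5

value_counts of gpu:
gpu
T4      4
V100    3
A100    2
H100    1
Name: count, dtype: int64
reset_index():
    gpu  count
0    T4      4
1  V100      3
2  A100      2
3  H100      1
take 2 rows with largest count:
    gpu  count
0    T4      4
1  V100      3
add column count_x3 = t['count'] * 3:
    gpu  count  count_x3
0    T4      4        12
1  V100      3         9
Then the mean of column 'count_x3': 10.5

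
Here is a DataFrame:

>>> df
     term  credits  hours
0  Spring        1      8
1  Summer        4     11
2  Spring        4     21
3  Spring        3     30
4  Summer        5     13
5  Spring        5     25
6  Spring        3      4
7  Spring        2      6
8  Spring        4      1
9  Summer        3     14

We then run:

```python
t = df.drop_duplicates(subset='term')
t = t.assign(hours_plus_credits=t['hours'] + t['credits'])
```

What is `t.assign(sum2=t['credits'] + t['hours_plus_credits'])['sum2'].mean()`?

14.5

drop duplicate term (keep=first):
     term  credits  hours
0  Spring        1      8
1  Summer        4     11
add column hours_plus_credits = t['hours'] + t['credits']:
     term  credits  hours  hours_plus_credits
0  Spring        1      8                   9
1  Summer        4     11                  15
add column sum2 = t['credits'] + t['hours_plus_credits']:
     term  credits  hours  hours_plus_credits  sum2
0  Spring        1      8                   9    10
1  Summer        4     11                  15    19
Reading off the mean of column 'sum2', we get 14.5.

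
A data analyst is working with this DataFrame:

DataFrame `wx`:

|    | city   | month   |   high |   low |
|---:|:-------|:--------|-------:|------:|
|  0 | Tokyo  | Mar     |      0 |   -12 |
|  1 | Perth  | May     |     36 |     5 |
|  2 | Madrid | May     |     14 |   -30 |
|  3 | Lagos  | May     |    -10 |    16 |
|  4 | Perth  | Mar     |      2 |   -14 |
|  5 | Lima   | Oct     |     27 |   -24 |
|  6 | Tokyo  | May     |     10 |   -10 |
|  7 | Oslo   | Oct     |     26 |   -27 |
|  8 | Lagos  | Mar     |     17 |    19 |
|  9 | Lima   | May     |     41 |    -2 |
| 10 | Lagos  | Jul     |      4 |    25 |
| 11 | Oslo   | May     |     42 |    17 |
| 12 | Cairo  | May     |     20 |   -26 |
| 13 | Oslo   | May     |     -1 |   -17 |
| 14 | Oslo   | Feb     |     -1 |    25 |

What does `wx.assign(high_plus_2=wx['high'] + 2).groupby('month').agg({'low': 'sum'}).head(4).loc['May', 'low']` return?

add column high_plus_2 = wx['high'] + 2:
      city month  high  low  high_plus_2
0    Tokyo   Mar     0  -12            2
1    Perth   May    36    5           38
2   Madrid   May    14  -30           16
3    Lagos   May   -10   16           -8
4    Perth   Mar     2  -14            4
5     Lima   Oct    27  -24           29
6    Tokyo   May    10  -10           12
7     Oslo   Oct    26  -27           28
8    Lagos   Mar    17   19           19
9     Lima   May    41   -2           43
10   Lagos   Jul     4   25            6
11    Oslo   May    42   17           44
12   Cairo   May    20  -26           22
13    Oslo   May    -1  -17            1
14    Oslo   Feb    -1   25            1
group by month, sum of low:
       low
month     
Feb     25
Jul     25
Mar     -7
May    -47
Oct    -51
take first 4 rows:
       low
month     
Feb     25
Jul     25
Mar     -7
May    -47
Hence -47.

-47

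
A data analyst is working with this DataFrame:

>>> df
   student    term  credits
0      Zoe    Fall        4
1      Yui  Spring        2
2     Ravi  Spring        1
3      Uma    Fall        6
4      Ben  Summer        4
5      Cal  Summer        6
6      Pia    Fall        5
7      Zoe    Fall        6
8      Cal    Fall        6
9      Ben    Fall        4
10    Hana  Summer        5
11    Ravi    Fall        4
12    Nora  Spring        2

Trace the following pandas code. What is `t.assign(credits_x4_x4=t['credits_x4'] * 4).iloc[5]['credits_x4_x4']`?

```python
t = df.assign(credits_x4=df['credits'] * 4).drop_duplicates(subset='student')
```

add column credits_x4 = df['credits'] * 4:
   student    term  credits  credits_x4
0      Zoe    Fall        4          16
1      Yui  Spring        2           8
2     Ravi  Spring        1           4
3      Uma    Fall        6          24
4      Ben  Summer        4          16
5      Cal  Summer        6          24
6      Pia    Fall        5          20
7      Zoe    Fall        6          24
8      Cal    Fall        6          24
9      Ben    Fall        4          16
10    Hana  Summer        5          20
11    Ravi    Fall        4          16
12    Nora  Spring        2           8
drop duplicate student (keep=first):
   student    term  credits  credits_x4
0      Zoe    Fall        4          16
1      Yui  Spring        2           8
2     Ravi  Spring        1           4
3      Uma    Fall        6          24
4      Ben  Summer        4          16
5      Cal  Summer        6          24
6      Pia    Fall        5          20
10    Hana  Summer        5          20
12    Nora  Spring        2           8
add column credits_x4_x4 = t['credits_x4'] * 4:
   student    term  credits  credits_x4  credits_x4_x4
0      Zoe    Fall        4          16             64
1      Yui  Spring        2           8             32
2     Ravi  Spring        1           4             16
3      Uma    Fall        6          24             96
4      Ben  Summer        4          16             64
5      Cal  Summer        6          24             96
6      Pia    Fall        5          20             80
10    Hana  Summer        5          20             80
12    Nora  Spring        2           8             32

96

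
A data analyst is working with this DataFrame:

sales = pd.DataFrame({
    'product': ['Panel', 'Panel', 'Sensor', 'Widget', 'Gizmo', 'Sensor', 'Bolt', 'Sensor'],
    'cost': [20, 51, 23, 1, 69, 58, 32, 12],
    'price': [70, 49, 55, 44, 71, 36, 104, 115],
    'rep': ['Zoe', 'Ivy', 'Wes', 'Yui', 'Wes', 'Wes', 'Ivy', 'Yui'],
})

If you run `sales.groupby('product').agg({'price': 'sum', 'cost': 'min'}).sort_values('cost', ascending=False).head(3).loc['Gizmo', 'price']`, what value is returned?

group by product: sum(price), min(cost):
         price  cost
product             
Bolt       104    32
Gizmo       71    69
Panel      119    20
Sensor     206    12
Widget      44     1
sort by cost descending:
         price  cost
product             
Gizmo       71    69
Bolt       104    32
Panel      119    20
Sensor     206    12
Widget      44     1
take first 3 rows:
         price  cost
product             
Gizmo       71    69
Bolt       104    32
Panel      119    20

71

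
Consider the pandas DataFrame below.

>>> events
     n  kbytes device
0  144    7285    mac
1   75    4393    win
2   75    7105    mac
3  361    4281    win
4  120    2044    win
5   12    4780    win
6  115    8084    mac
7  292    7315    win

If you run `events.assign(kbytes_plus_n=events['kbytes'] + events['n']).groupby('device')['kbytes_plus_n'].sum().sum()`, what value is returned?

add column kbytes_plus_n = events['kbytes'] + events['n']:
     n  kbytes device  kbytes_plus_n
0  144    7285    mac           7429
1   75    4393    win           4468
2   75    7105    mac           7180
3  361    4281    win           4642
4  120    2044    win           2164
5   12    4780    win           4792
6  115    8084    mac           8199
7  292    7315    win           7607
group by device, sum of kbytes_plus_n:
device
mac    22808
win    23673
Name: kbytes_plus_n, dtype: int64
The sum of the resulting series is 46481.

46481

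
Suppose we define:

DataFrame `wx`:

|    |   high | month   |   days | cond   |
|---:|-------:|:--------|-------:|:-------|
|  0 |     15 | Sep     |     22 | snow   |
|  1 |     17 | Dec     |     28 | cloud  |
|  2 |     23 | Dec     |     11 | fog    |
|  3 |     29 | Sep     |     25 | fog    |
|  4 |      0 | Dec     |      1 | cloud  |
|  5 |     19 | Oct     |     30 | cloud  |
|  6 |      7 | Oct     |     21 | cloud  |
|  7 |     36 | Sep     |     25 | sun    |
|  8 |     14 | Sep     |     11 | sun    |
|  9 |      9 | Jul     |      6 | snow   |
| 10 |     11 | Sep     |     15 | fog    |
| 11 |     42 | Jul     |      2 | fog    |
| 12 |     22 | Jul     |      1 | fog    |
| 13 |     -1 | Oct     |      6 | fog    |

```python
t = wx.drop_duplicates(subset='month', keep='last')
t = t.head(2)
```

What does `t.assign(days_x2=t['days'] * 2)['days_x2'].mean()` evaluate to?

16.0

drop duplicate month (keep=last):
    high month  days   cond
4      0   Dec     1  cloud
10    11   Sep    15    fog
12    22   Jul     1    fog
13    -1   Oct     6    fog
take first 2 rows:
    high month  days   cond
4      0   Dec     1  cloud
10    11   Sep    15    fog
add column days_x2 = t['days'] * 2:
    high month  days   cond  days_x2
4      0   Dec     1  cloud        2
10    11   Sep    15    fog       30
Then the mean of column 'days_x2': 16.0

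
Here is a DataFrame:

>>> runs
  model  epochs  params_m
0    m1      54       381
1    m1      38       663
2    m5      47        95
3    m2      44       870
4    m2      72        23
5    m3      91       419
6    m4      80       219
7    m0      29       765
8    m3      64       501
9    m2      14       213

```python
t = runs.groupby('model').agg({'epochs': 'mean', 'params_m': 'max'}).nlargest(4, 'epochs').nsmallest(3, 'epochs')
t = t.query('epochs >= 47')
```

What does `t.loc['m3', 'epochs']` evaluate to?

group by model: mean(epochs), max(params_m):
          epochs  params_m
model                     
m0     29.000000       765
m1     46.000000       663
m2     43.333333       870
m3     77.500000       501
m4     80.000000       219
m5     47.000000        95
take 4 rows with largest epochs:
       epochs  params_m
model                  
m4       80.0       219
m3       77.5       501
m5       47.0        95
m1       46.0       663
take 3 rows with smallest epochs:
       epochs  params_m
model                  
m1       46.0       663
m5       47.0        95
m3       77.5       501
filter rows where epochs >= 47:
       epochs  params_m
model                  
m5       47.0        95
m3       77.5       501
value at row 'm3', column 'epochs' → 77.5

77.5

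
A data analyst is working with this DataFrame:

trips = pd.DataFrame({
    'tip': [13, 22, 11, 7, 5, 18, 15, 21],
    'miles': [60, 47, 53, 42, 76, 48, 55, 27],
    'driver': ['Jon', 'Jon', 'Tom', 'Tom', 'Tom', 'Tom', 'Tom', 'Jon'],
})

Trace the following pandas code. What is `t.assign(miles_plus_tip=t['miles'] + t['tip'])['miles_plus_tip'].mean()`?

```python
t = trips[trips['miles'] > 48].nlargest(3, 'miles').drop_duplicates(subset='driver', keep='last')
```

filter rows where miles > 48:
   tip  miles driver
0   13     60    Jon
2   11     53    Tom
4    5     76    Tom
6   15     55    Tom
take 3 rows with largest miles:
   tip  miles driver
4    5     76    Tom
0   13     60    Jon
6   15     55    Tom
drop duplicate driver (keep=last):
   tip  miles driver
0   13     60    Jon
6   15     55    Tom
add column miles_plus_tip = t['miles'] + t['tip']:
   tip  miles driver  miles_plus_tip
0   13     60    Jon              73
6   15     55    Tom              70
Finally, mean of column 'miles_plus_tip' = 71.5.

71.5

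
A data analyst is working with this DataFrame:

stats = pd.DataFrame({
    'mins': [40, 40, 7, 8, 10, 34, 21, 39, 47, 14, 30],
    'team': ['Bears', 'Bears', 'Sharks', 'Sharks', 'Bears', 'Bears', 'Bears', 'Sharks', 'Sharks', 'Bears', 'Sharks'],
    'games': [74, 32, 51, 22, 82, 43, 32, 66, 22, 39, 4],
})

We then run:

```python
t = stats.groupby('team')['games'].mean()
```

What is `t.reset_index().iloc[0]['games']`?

50.3333333333

group by team, mean of games:
team
Bears     50.333333
Sharks    33.000000
Name: games, dtype: float64
reset_index():
     team      games
0   Bears  50.333333
1  Sharks  33.000000
So iloc[0]['games'] = 50.3333333333.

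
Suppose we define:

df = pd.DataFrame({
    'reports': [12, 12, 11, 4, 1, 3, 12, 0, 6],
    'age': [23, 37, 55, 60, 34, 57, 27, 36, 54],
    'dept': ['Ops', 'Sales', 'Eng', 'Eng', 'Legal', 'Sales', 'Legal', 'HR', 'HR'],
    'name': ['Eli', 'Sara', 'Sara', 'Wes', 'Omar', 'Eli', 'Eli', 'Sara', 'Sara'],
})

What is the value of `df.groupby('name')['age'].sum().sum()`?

383

group by name, sum of age:
name
Eli     107
Omar     34
Sara    182
Wes      60
Name: age, dtype: int64
So sum() = 383.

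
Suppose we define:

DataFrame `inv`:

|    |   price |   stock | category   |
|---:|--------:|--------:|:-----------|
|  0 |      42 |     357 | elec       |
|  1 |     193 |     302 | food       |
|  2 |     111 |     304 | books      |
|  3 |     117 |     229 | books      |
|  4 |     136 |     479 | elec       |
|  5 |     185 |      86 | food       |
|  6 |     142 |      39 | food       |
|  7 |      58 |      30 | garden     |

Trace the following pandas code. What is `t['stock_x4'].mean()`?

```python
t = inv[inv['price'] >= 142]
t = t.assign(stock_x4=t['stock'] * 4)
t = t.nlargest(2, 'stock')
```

filter rows where price >= 142:
   price  stock category
1    193    302     food
5    185     86     food
6    142     39     food
add column stock_x4 = t['stock'] * 4:
   price  stock category  stock_x4
1    193    302     food      1208
5    185     86     food       344
6    142     39     food       156
take 2 rows with largest stock:
   price  stock category  stock_x4
1    193    302     food      1208
5    185     86     food       344
Taking the mean of column 'stock_x4' gives 776.0.

776.0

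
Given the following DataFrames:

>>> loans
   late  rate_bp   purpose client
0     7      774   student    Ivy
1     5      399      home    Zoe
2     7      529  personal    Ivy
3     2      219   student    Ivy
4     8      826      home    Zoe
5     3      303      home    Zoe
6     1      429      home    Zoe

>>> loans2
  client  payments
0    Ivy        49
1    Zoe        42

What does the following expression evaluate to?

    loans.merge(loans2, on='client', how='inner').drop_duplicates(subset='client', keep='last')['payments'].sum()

merge on 'client' (how='inner') → 7 rows:
   late  rate_bp   purpose client  payments
0     7      774   student    Ivy        49
1     5      399      home    Zoe        42
2     7      529  personal    Ivy        49
3     2      219   student    Ivy        49
4     8      826      home    Zoe        42
5     3      303      home    Zoe        42
6     1      429      home    Zoe        42
drop duplicate client (keep=last):
   late  rate_bp  purpose client  payments
3     2      219  student    Ivy        49
6     1      429     home    Zoe        42
So sum() = 91.

91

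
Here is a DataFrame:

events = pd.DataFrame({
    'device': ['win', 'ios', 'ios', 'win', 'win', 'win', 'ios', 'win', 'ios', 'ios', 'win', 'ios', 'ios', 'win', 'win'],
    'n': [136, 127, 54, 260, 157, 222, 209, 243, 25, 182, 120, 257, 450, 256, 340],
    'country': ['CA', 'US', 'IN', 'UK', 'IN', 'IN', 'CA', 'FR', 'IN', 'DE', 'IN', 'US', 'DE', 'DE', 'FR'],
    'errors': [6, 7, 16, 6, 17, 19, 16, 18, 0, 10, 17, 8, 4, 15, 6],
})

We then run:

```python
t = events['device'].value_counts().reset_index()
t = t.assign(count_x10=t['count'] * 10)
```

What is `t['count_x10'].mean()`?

value_counts of device:
device
win    8
ios    7
Name: count, dtype: int64
reset_index():
  device  count
0    win      8
1    ios      7
add column count_x10 = t['count'] * 10:
  device  count  count_x10
0    win      8         80
1    ios      7         70
Finally, mean of column 'count_x10' = 75.0.

75.0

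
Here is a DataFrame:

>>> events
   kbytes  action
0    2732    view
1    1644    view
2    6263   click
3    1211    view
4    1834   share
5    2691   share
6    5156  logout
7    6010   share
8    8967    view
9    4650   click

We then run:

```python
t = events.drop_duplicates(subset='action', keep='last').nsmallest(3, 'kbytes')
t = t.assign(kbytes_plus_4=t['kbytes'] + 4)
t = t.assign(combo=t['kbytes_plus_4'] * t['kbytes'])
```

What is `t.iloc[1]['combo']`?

drop duplicate action (keep=last):
   kbytes  action
6    5156  logout
7    6010   share
8    8967    view
9    4650   click
take 3 rows with smallest kbytes:
   kbytes  action
9    4650   click
6    5156  logout
7    6010   share
add column kbytes_plus_4 = t['kbytes'] + 4:
   kbytes  action  kbytes_plus_4
9    4650   click           4654
6    5156  logout           5160
7    6010   share           6014
add column combo = t['kbytes_plus_4'] * t['kbytes']:
   kbytes  action  kbytes_plus_4     combo
9    4650   click           4654  21641100
6    5156  logout           5160  26604960
7    6010   share           6014  36144140

26604960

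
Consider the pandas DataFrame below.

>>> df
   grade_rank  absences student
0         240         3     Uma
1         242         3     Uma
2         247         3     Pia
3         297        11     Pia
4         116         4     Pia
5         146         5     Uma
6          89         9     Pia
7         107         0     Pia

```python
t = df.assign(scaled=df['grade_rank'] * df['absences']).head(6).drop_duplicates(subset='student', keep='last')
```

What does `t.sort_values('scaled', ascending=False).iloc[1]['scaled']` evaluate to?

464

add column scaled = df['grade_rank'] * df['absences']:
   grade_rank  absences student  scaled
0         240         3     Uma     720
1         242         3     Uma     726
2         247         3     Pia     741
3         297        11     Pia    3267
4         116         4     Pia     464
5         146         5     Uma     730
6          89         9     Pia     801
7         107         0     Pia       0
take first 6 rows:
   grade_rank  absences student  scaled
0         240         3     Uma     720
1         242         3     Uma     726
2         247         3     Pia     741
3         297        11     Pia    3267
4         116         4     Pia     464
5         146         5     Uma     730
drop duplicate student (keep=last):
   grade_rank  absences student  scaled
4         116         4     Pia     464
5         146         5     Uma     730
sort by scaled descending:
   grade_rank  absences student  scaled
5         146         5     Uma     730
4         116         4     Pia     464
Then the value at position 1, column 'scaled': 464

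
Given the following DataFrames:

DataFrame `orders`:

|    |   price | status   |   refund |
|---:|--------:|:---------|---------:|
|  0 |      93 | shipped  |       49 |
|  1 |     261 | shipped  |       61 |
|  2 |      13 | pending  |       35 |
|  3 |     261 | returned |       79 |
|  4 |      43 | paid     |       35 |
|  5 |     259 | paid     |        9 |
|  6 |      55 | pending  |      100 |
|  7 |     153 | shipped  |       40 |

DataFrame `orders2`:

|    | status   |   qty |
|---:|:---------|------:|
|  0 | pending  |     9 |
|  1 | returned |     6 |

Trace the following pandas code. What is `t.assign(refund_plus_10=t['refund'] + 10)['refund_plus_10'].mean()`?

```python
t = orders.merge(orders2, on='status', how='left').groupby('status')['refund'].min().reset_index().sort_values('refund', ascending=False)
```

merge on 'status' (how='left') → 8 rows:
   price    status  refund  qty
0     93   shipped      49  NaN
1    261   shipped      61  NaN
2     13   pending      35  9.0
3    261  returned      79  6.0
4     43      paid      35  NaN
5    259      paid       9  NaN
6     55   pending     100  9.0
7    153   shipped      40  NaN
group by status, min of refund:
status
paid         9
pending     35
returned    79
shipped     40
Name: refund, dtype: int64
reset_index():
     status  refund
0      paid       9
1   pending      35
2  returned      79
3   shipped      40
sort by refund descending:
     status  refund
2  returned      79
3   shipped      40
1   pending      35
0      paid       9
add column refund_plus_10 = t['refund'] + 10:
     status  refund  refund_plus_10
2  returned      79              89
3   shipped      40              50
1   pending      35              45
0      paid       9              19

50.75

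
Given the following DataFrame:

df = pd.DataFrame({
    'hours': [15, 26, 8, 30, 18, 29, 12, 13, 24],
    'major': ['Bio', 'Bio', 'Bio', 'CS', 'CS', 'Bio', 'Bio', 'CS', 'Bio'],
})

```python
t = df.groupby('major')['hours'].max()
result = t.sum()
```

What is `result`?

group by major, max of hours:
major
Bio    29
CS     30
Name: hours, dtype: int64
Taking the sum of the resulting series gives 59.

59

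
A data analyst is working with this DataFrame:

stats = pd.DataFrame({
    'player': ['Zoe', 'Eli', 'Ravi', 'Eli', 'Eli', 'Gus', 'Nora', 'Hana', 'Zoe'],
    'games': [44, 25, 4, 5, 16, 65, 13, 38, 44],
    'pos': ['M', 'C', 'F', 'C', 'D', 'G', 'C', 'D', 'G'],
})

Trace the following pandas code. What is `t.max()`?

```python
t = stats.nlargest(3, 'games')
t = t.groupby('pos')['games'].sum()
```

take 3 rows with largest games:
  player  games pos
5    Gus     65   G
0    Zoe     44   M
8    Zoe     44   G
group by pos, sum of games:
pos
G    109
M     44
Name: games, dtype: int64

109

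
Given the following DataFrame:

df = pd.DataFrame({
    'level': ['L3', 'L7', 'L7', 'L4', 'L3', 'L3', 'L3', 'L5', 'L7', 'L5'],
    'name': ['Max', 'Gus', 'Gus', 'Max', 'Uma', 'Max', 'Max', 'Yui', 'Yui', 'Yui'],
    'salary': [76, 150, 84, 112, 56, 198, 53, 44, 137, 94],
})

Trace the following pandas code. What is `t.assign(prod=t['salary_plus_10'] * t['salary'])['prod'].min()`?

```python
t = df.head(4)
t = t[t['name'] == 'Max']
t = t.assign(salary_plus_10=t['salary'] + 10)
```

take first 4 rows:
  level name  salary
0    L3  Max      76
1    L7  Gus     150
2    L7  Gus      84
3    L4  Max     112
filter rows where name == 'Max':
  level name  salary
0    L3  Max      76
3    L4  Max     112
add column salary_plus_10 = t['salary'] + 10:
  level name  salary  salary_plus_10
0    L3  Max      76              86
3    L4  Max     112             122
add column prod = t['salary_plus_10'] * t['salary']:
  level name  salary  salary_plus_10   prod
0    L3  Max      76              86   6536
3    L4  Max     112             122  13664

6536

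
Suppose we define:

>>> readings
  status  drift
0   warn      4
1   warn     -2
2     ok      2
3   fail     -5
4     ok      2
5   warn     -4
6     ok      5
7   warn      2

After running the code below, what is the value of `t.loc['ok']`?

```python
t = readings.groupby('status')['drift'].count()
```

3

group by status, count of drift:
status
fail    1
ok      3
warn    4
Name: drift, dtype: int64
value at index 'ok' → 3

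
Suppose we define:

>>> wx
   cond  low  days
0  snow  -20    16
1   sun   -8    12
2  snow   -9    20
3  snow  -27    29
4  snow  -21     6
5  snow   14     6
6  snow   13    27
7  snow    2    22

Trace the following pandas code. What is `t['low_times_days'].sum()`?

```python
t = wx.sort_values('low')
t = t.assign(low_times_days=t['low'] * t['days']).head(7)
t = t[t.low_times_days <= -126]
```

sort by low:
   cond  low  days
3  snow  -27    29
4  snow  -21     6
0  snow  -20    16
2  snow   -9    20
1   sun   -8    12
7  snow    2    22
6  snow   13    27
5  snow   14     6
add column low_times_days = t['low'] * t['days']:
   cond  low  days  low_times_days
3  snow  -27    29            -783
4  snow  -21     6            -126
0  snow  -20    16            -320
2  snow   -9    20            -180
1   sun   -8    12             -96
7  snow    2    22              44
6  snow   13    27             351
5  snow   14     6              84
take first 7 rows:
   cond  low  days  low_times_days
3  snow  -27    29            -783
4  snow  -21     6            -126
0  snow  -20    16            -320
2  snow   -9    20            -180
1   sun   -8    12             -96
7  snow    2    22              44
6  snow   13    27             351
filter rows where low_times_days <= -126:
   cond  low  days  low_times_days
3  snow  -27    29            -783
4  snow  -21     6            -126
0  snow  -20    16            -320
2  snow   -9    20            -180

-1409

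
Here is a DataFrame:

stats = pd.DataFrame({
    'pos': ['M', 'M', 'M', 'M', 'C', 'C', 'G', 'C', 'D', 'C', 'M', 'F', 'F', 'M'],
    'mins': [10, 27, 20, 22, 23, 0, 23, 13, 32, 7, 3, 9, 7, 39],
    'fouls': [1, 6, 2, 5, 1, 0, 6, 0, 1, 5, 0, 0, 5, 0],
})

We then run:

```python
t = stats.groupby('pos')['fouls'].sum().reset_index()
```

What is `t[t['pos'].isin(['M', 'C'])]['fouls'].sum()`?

group by pos, sum of fouls:
pos
C     6
D     1
F     5
G     6
M    14
Name: fouls, dtype: int64
reset_index():
  pos  fouls
0   C      6
1   D      1
2   F      5
3   G      6
4   M     14
filter rows where pos in ['M', 'C']:
  pos  fouls
0   C      6
4   M     14

20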